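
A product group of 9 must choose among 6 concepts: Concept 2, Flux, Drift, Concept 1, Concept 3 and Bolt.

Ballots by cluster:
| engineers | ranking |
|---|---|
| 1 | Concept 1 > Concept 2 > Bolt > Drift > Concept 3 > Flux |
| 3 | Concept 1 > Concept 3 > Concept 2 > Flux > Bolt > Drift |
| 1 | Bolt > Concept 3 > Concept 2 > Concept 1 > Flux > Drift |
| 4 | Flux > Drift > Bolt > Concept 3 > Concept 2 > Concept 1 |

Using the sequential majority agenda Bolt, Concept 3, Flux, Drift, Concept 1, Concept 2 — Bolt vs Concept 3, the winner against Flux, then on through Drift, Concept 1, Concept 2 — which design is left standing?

Round 1: Bolt vs Concept 3 — 6–3, Bolt advances.
Round 2: Bolt vs Flux — 2–7, Flux advances.
Round 3: Flux vs Drift — 8–1, Flux advances.
Round 4: Flux vs Concept 1 — 4–5, Concept 1 advances.
Round 5: Concept 1 vs Concept 2 — 4–5, Concept 2 advances.
Concept 2 survives the agenda.

Concept 2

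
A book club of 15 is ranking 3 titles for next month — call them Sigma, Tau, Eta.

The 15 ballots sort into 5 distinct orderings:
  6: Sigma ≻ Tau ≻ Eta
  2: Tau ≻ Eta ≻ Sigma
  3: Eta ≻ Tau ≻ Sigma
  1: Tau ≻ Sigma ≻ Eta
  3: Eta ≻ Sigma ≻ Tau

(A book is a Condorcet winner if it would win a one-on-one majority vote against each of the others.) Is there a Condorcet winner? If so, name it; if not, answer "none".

none

Head-to-head results (15 members):
Sigma vs Tau: Sigma, 9–6.
Sigma vs Eta: Eta, 8–7.
Tau vs Eta: Tau is ranked higher on 6+2+1 = 9 ballots, Eta on 6. Tau wins 9–6.
No book is unbeaten: Sigma loses to Eta; Tau loses to Sigma; Eta loses to Tau. In particular Sigma > Tau > Eta > Sigma is a majority cycle — no Condorcet winner exists.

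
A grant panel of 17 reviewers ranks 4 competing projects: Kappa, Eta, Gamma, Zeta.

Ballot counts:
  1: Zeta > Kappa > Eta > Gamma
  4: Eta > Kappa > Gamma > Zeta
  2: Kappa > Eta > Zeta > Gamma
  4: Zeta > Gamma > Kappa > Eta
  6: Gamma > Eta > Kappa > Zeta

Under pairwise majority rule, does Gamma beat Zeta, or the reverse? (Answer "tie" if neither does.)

Gamma

Ballots ranking Gamma above Zeta: 4 + 6 = 10.
Ballots ranking Zeta above Gamma: 17 − 10 = 7.
Gamma wins the head-to-head 10–7.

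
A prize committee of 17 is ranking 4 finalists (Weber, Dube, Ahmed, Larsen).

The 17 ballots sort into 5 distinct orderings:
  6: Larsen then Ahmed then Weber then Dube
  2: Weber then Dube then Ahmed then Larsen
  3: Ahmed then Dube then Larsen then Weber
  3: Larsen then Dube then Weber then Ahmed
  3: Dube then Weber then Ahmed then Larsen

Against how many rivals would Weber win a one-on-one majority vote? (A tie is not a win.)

Weber against each rival (17 jurors):
Weber vs Dube: Weber is ranked higher on 6+2 = 8 ballots, Dube on 9. Dube wins 9–8.
Weber vs Ahmed: Ahmed, 9–8.
Weber vs Larsen: Larsen wins 12–5.
Weber beats no one; loses to Dube, Ahmed, Larsen — 0 pairwise wins.

0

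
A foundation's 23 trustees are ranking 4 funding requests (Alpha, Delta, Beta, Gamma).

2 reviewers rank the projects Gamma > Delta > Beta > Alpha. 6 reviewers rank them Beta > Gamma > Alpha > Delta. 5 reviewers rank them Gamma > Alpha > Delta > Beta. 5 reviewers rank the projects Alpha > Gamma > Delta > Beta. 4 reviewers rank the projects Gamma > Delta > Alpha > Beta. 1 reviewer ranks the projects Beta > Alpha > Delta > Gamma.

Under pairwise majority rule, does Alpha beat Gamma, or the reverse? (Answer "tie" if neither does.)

Ballots ranking Alpha above Gamma: 5 + 1 = 6.
Ballots ranking Gamma above Alpha: 23 − 6 = 17.
Gamma wins the head-to-head 17–6.

Gamma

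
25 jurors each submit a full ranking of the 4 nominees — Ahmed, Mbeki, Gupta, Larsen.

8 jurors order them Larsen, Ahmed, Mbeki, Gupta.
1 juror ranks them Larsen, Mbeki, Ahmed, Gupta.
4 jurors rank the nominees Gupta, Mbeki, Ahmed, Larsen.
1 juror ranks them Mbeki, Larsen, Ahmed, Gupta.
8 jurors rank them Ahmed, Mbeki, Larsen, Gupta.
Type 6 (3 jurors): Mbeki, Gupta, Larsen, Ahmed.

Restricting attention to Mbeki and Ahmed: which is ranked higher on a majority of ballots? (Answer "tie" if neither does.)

Ballots ranking Mbeki above Ahmed: 1 + 4 + 1 + 3 = 9.
Ballots ranking Ahmed above Mbeki: 25 − 9 = 16.
Ahmed wins the head-to-head 16–9.

Ahmed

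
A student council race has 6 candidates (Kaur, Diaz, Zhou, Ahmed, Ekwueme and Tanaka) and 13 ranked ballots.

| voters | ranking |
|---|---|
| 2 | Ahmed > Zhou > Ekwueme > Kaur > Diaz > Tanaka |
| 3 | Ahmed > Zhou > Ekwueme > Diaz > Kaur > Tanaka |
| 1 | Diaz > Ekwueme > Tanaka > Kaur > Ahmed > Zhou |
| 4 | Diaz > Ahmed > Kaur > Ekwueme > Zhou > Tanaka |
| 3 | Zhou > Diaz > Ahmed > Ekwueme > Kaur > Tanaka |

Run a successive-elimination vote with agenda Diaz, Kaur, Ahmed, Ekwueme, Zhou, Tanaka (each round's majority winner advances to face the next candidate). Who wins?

Zhou

Round 1: Diaz vs Kaur — 11–2, Diaz advances.
Round 2: Diaz vs Ahmed — 8–5, Diaz advances.
Round 3: Diaz vs Ekwueme — 8–5, Diaz advances.
Round 4: Diaz vs Zhou — 5–8, Zhou advances.
Round 5: Zhou vs Tanaka — 12–1, Zhou advances.
The agenda winner is Zhou.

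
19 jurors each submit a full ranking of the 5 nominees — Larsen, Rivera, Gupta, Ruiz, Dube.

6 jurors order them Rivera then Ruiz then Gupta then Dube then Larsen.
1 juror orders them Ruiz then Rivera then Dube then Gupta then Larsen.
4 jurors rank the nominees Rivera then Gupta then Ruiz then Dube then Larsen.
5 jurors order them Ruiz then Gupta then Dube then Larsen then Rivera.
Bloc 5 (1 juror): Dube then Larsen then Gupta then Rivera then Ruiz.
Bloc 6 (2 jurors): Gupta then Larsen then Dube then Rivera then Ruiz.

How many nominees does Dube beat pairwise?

Dube against each rival (19 jurors):
Dube vs Larsen: Dube preferred on 6+1+4+5+1 = 17 ballots; Dube wins 17–2.
Dube vs Rivera: Rivera, 11–8.
Dube vs Gupta: Gupta, 17–2.
Dube vs Ruiz: 1+2 = 3 for Dube, 16 for Ruiz — Ruiz by 16–3.
Dube beats Larsen; loses to Rivera, Gupta, Ruiz — 1 pairwise win.

1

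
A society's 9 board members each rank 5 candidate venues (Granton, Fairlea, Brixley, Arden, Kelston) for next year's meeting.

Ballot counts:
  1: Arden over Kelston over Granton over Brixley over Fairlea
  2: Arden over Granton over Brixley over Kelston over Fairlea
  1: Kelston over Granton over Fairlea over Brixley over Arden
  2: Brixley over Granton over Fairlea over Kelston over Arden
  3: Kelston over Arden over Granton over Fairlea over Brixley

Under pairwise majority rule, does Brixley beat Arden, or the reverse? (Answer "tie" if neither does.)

Ballots ranking Brixley above Arden: 1 + 2 = 3.
Ballots ranking Arden above Brixley: 9 − 3 = 6.
Arden wins the head-to-head 6–3.

Arden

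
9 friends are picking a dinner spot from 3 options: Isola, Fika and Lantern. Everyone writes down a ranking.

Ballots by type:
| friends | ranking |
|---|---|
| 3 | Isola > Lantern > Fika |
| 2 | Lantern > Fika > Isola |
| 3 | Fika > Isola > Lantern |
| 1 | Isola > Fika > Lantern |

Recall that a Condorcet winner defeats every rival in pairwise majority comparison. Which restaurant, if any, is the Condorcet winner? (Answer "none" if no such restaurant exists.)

Check each pair by majority over 9 ballots:
Isola vs Fika: Fika wins 5–4.
Isola–Lantern: Isola 7–2.
Fika–Lantern: Lantern 5–4.
Every restaurant loses at least once (Isola loses to Fika; Fika loses to Lantern; Lantern loses to Isola). The majority relation contains the cycle Isola beats Lantern beats Fika beats Isola, so there is no Condorcet winner.

none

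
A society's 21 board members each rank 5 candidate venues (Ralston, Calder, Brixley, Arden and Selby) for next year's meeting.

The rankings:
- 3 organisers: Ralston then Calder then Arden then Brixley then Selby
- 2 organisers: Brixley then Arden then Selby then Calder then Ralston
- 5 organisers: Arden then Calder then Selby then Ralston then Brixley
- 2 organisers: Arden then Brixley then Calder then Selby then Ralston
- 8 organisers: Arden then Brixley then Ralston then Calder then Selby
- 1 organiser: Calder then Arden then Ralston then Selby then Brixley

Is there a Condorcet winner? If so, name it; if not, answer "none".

Pairwise majorities:
Ralston vs Calder: Ralston is ranked higher on 3+8 = 11 ballots, Calder on 10. Ralston wins 11–10.
Ralston vs Brixley: Brixley, 12–9.
Ralston vs Arden: Arden, 18–3.
Ralston vs Selby: Ralston is ranked higher on 3+8+1 = 12 ballots, Selby on 9. Ralston wins 12–9.
Calder vs Brixley: Brixley, 12–9.
Calder vs Arden: 4 to 17, Arden.
Calder–Selby: Calder 19–2.
Brixley vs Arden: Arden wins 19–2.
Brixley vs Selby: Brixley, 15–6.
Arden vs Selby: 21 to 0, Arden.
Arden defeats every rival head-to-head and is the Condorcet winner.

Arden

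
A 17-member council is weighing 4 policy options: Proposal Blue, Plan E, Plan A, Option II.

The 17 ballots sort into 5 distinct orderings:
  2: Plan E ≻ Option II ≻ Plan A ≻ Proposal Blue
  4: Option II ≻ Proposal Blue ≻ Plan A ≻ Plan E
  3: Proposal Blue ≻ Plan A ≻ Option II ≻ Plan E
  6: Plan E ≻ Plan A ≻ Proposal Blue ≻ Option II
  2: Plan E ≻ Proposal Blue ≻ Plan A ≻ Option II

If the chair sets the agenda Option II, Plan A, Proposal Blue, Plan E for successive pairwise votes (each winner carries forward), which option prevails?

Round 1: Option II vs Plan A — 6–11, Plan A advances.
Round 2: Plan A vs Proposal Blue — 8–9, Proposal Blue advances.
Round 3: Proposal Blue vs Plan E — 7–10, Plan E advances.
Plan E survives the agenda.

Plan E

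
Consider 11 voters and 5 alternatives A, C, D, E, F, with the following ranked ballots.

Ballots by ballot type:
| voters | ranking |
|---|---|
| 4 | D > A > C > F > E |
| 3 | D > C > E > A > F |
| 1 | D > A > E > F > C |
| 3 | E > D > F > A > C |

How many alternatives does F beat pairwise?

0

F against each rival (11 voters):
F vs A: 3 to 8, A.
F vs C: C wins 7–4.
F–D: D 11–0.
F vs E: F preferred on 4 ballots; E wins 7–4.
F beats no one; loses to A, C, D, E — 0 pairwise wins.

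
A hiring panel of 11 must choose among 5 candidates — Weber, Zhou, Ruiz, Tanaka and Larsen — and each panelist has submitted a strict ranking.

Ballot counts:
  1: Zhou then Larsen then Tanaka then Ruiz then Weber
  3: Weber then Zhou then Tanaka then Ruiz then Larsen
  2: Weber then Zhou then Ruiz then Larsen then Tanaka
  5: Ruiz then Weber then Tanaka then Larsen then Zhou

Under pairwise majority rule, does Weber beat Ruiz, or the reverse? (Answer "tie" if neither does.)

Ruiz

Ballots ranking Weber above Ruiz: 3 + 2 = 5.
Ballots ranking Ruiz above Weber: 11 − 5 = 6.
Ruiz wins the head-to-head 6–5.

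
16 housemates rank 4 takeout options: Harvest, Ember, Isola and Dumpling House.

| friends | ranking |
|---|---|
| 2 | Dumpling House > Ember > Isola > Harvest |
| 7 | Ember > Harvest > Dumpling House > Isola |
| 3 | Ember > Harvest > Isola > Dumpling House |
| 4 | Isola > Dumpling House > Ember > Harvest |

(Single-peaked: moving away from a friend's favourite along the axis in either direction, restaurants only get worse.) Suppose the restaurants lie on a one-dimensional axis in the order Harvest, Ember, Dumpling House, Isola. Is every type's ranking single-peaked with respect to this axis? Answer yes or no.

Axis positions: Harvest=1, Ember=2, Dumpling House=3, Isola=4.
Type 1 (peak Dumpling House at position 3): ranking walks positions 3-2-4-1, expanding outward from the peak — single-peaked.
Type 2 (peak Ember at position 2): ranking walks positions 2-1-3-4, expanding outward from the peak — single-peaked.
Type 3: ranking walks positions 2-1-4-3; Isola is ranked above Dumpling House even though Dumpling House lies between Isola and the peak Ember on the axis — preferences dip and rise again. Not single-peaked.
Type 4 (peak Isola at position 4): ranking walks positions 4-3-2-1, expanding outward from the peak — single-peaked.
Type 3 violates single-peakedness, so the profile is not single-peaked on this axis.

no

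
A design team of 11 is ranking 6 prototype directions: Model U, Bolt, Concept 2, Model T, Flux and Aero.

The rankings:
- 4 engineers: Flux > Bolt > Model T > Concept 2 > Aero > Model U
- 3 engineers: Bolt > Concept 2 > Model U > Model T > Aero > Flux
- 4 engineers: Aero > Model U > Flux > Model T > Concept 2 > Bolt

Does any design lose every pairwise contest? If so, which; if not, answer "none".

Pairwise majorities:
Model U vs Bolt: Model U is ranked higher on 4 ballots, Bolt on 7. Bolt wins 7–4.
Model U vs Concept 2: 4 for Model U, 7 for Concept 2 — Concept 2 by 7–4.
Model U vs Model T: 3+4 = 7 for Model U, 4 for Model T — Model U by 7–4.
Model U–Flux: Model U 7–4.
Model U vs Aero: 3 to 8, Aero.
Bolt vs Concept 2: Bolt preferred on 4+3 = 7 ballots; Bolt wins 7–4.
Bolt vs Model T: Bolt, 7–4.
Bolt–Flux: Flux 8–3.
Bolt–Aero: Bolt 7–4.
Concept 2 vs Model T: Model T, 8–3.
Concept 2 vs Flux: 3 to 8, Flux.
Concept 2 vs Aero: Concept 2 preferred on 4+3 = 7 ballots; Concept 2 wins 7–4.
Model T vs Flux: 3 for Model T, 8 for Flux — Flux by 8–3.
Model T vs Aero: 7 to 4, Model T.
Flux vs Aero: Flux preferred on 4 ballots; Aero wins 7–4.
No design is winless: Model U beats Model T; Bolt beats Model U; Concept 2 beats Model U; Model T beats Concept 2; Flux beats Bolt; Aero beats Model U. There is no Condorcet loser.

none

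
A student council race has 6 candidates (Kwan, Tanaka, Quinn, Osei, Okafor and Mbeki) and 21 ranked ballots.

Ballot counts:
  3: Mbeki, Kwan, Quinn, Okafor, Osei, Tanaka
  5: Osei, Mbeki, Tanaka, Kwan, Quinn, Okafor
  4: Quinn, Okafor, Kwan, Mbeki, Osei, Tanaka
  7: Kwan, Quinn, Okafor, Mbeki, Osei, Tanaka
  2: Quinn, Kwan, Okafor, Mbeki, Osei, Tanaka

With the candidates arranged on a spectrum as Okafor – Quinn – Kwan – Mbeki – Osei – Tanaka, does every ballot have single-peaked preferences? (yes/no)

yes

Axis positions: Okafor=1, Quinn=2, Kwan=3, Mbeki=4, Osei=5, Tanaka=6.
Cluster 1 (peak Mbeki at position 4): ranking walks positions 4-3-2-1-5-6, expanding outward from the peak — single-peaked.
Cluster 2 (peak Osei at position 5): ranking walks positions 5-4-6-3-2-1, expanding outward from the peak — single-peaked.
Cluster 3 (peak Quinn at position 2): ranking walks positions 2-1-3-4-5-6, expanding outward from the peak — single-peaked.
Cluster 4 (peak Kwan at position 3): ranking walks positions 3-2-1-4-5-6, expanding outward from the peak — single-peaked.
Cluster 5 (peak Quinn at position 2): ranking walks positions 2-3-1-4-5-6, expanding outward from the peak — single-peaked.
Every ranking is single-peaked on this axis.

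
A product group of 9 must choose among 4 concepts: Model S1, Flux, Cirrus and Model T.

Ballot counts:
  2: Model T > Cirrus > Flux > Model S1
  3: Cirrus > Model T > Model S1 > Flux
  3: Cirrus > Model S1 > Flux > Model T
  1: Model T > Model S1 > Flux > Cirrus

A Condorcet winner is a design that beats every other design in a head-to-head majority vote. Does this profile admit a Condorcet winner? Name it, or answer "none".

Head-to-head results (9 engineers):
Model S1 vs Flux: Model S1 wins 7–2.
Model S1–Cirrus: Cirrus 8–1.
Model S1 vs Model T: Model T, 6–3.
Flux vs Cirrus: Cirrus, 8–1.
Flux vs Model T: Model T, 6–3.
Cirrus–Model T: Cirrus 6–3.
Only Cirrus has no losses; Cirrus is the Condorcet winner.

Cirrus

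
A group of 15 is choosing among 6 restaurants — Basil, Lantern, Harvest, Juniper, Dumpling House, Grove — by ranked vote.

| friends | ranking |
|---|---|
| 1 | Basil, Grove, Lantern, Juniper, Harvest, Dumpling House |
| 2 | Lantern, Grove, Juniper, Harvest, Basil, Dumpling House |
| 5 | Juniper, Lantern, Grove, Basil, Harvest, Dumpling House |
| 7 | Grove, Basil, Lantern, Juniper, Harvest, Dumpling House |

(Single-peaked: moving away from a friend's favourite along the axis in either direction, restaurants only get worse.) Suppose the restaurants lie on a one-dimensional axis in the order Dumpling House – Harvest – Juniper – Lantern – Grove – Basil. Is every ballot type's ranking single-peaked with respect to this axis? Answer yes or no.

Axis positions: Dumpling House=1, Harvest=2, Juniper=3, Lantern=4, Grove=5, Basil=6.
Ballot type 1 (peak Basil at position 6): ranking walks positions 6-5-4-3-2-1, expanding outward from the peak — single-peaked.
Ballot type 2 (peak Lantern at position 4): ranking walks positions 4-5-3-2-6-1, expanding outward from the peak — single-peaked.
Ballot type 3 (peak Juniper at position 3): ranking walks positions 3-4-5-6-2-1, expanding outward from the peak — single-peaked.
Ballot type 4 (peak Grove at position 5): ranking walks positions 5-6-4-3-2-1, expanding outward from the peak — single-peaked.
Every ranking is single-peaked on this axis.

yes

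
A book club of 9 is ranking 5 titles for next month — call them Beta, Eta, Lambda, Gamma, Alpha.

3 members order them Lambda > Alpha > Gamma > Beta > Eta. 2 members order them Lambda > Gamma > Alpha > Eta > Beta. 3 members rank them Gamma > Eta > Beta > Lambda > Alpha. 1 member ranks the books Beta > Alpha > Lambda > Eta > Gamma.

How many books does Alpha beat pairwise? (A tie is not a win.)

2

Alpha against each rival (9 members):
Alpha–Beta: Alpha 5–4.
Alpha vs Eta: 6 to 3, Alpha.
Alpha vs Lambda: Alpha preferred on 1 ballot; Lambda wins 8–1.
Alpha vs Gamma: 4 to 5, Gamma.
Alpha beats Beta, Eta; loses to Lambda, Gamma — 2 pairwise wins.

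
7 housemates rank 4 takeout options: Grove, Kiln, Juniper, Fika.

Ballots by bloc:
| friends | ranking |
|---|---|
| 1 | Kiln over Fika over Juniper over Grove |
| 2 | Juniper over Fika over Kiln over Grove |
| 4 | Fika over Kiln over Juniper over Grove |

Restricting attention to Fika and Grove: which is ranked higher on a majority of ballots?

Fika

Ballots ranking Fika above Grove: 1 + 2 + 4 = 7.
Ballots ranking Grove above Fika: 7 − 7 = 0.
Fika wins the head-to-head 7–0.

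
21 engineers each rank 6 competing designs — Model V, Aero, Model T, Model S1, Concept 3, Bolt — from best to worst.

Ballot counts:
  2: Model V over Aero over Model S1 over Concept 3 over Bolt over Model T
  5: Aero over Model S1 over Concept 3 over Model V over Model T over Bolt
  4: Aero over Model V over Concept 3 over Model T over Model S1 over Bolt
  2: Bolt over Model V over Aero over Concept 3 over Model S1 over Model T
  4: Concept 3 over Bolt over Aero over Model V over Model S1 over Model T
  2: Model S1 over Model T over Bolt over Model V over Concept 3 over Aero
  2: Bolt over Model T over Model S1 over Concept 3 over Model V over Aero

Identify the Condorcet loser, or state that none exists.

Bolt

Pairwise majorities:
Model V vs Aero: Model V is ranked higher on 2+2+2+2 = 8 ballots, Aero on 13. Aero wins 13–8.
Model V–Model T: Model V 17–4.
Model V vs Model S1: Model V wins 12–9.
Model V–Concept 3: Concept 3 11–10.
Model V–Bolt: Model V 11–10.
Aero vs Model T: Aero, 17–4.
Aero vs Model S1: 17 to 4, Aero.
Aero vs Concept 3: Aero wins 13–8.
Aero–Bolt: Aero 11–10.
Model T vs Model S1: Model T is ranked higher on 4+2 = 6 ballots, Model S1 on 15. Model S1 wins 15–6.
Model T vs Concept 3: Model T is ranked higher on 2+2 = 4 ballots, Concept 3 on 17. Concept 3 wins 17–4.
Model T vs Bolt: Model T wins 11–10.
Model S1 vs Concept 3: Model S1 wins 11–10.
Model S1 vs Bolt: Model S1 wins 13–8.
Concept 3 vs Bolt: Concept 3 wins 15–6.
Bolt is beaten in every head-to-head and is the Condorcet loser.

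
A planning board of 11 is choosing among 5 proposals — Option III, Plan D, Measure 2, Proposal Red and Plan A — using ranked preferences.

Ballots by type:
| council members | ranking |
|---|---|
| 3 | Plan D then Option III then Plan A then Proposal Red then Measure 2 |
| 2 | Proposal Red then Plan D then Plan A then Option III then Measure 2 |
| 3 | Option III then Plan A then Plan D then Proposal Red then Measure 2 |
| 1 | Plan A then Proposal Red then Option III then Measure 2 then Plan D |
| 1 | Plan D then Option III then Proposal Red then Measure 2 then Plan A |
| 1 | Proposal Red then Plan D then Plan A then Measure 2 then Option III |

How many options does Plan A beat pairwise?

Plan A against each rival (11 council members):
Plan A–Option III: Option III 7–4.
Plan A vs Plan D: Plan A preferred on 3+1 = 4 ballots; Plan D wins 7–4.
Plan A–Measure 2: Plan A 10–1.
Plan A–Proposal Red: Plan A 7–4.
Plan A beats Measure 2, Proposal Red; loses to Option III, Plan D — 2 pairwise wins.

2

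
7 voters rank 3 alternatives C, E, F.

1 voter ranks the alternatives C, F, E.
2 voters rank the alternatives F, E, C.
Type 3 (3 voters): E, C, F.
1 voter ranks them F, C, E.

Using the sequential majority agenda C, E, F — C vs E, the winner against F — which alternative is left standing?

Round 1: C vs E — 2–5, E advances.
Round 2: E vs F — 3–4, F advances.
F survives the agenda.

F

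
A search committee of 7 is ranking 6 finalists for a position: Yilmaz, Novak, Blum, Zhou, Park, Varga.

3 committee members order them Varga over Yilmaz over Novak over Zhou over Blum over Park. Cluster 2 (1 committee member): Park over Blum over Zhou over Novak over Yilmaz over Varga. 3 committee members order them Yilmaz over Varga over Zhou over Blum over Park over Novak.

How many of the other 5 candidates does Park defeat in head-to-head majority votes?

Park against each rival (7 committee members):
Park vs Yilmaz: Yilmaz, 6–1.
Park–Novak: Park 4–3.
Park vs Blum: Blum wins 6–1.
Park vs Zhou: Park preferred on 1 ballot; Zhou wins 6–1.
Park–Varga: Varga 6–1.
Park beats Novak; loses to Yilmaz, Blum, Zhou, Varga — 1 pairwise win.

1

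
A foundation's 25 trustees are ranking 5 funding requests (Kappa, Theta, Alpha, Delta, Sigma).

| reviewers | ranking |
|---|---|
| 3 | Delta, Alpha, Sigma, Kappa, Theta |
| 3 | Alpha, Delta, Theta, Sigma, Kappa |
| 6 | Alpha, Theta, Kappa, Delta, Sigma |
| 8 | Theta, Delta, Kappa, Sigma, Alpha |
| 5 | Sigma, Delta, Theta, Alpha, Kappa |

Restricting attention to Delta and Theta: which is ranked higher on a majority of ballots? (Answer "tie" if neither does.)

Ballots ranking Delta above Theta: 3 + 3 + 5 = 11.
Ballots ranking Theta above Delta: 25 − 11 = 14.
Theta wins the head-to-head 14–11.

Theta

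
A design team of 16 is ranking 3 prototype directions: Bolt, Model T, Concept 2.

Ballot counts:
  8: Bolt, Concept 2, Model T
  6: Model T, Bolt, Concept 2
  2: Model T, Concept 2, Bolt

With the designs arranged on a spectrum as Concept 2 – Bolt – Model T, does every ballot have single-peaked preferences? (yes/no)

no

Axis positions: Concept 2=1, Bolt=2, Model T=3.
Ballot type 1 (peak Bolt at position 2): ranking walks positions 2-1-3, expanding outward from the peak — single-peaked.
Ballot type 2 (peak Model T at position 3): ranking walks positions 3-2-1, expanding outward from the peak — single-peaked.
Ballot type 3: ranking walks positions 3-1-2; Concept 2 is ranked above Bolt even though Bolt lies between Concept 2 and the peak Model T on the axis — preferences dip and rise again. Not single-peaked.
Ballot type 3 violates single-peakedness, so the profile is not single-peaked on this axis.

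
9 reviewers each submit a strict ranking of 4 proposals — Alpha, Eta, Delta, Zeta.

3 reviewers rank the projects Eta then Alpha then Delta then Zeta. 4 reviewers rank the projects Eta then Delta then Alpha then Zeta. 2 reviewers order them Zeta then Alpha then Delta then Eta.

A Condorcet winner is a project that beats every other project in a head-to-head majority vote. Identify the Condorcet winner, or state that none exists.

Head-to-head results (9 reviewers):
Alpha vs Eta: 2 to 7, Eta.
Alpha vs Delta: 3+2 = 5 for Alpha, 4 for Delta — Alpha by 5–4.
Alpha vs Zeta: 3+4 = 7 for Alpha, 2 for Zeta — Alpha by 7–2.
Eta vs Delta: 3+4 = 7 for Eta, 2 for Delta — Eta by 7–2.
Eta vs Zeta: Eta preferred on 3+4 = 7 ballots; Eta wins 7–2.
Delta vs Zeta: Delta is ranked higher on 3+4 = 7 ballots, Zeta on 2. Delta wins 7–2.
Eta defeats every rival head-to-head and is the Condorcet winner.

Eta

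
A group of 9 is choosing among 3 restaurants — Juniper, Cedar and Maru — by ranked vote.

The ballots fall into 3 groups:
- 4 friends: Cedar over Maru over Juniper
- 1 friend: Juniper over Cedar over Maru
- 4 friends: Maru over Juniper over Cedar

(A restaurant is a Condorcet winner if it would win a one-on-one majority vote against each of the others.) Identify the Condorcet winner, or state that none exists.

Pairwise majorities:
Juniper vs Cedar: Juniper, 5–4.
Juniper vs Maru: Maru, 8–1.
Cedar vs Maru: Cedar wins 5–4.
No restaurant is unbeaten: Juniper loses to Maru; Cedar loses to Juniper; Maru loses to Cedar. In particular Juniper > Cedar > Maru > Juniper is a majority cycle — no Condorcet winner exists.

none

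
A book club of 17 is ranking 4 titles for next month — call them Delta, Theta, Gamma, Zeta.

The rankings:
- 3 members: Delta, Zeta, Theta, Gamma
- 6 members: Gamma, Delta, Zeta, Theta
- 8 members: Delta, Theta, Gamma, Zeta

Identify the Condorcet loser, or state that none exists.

Head-to-head results (17 members):
Delta vs Theta: 3+6+8 = 17 for Delta, 0 for Theta — Delta by 17–0.
Delta vs Gamma: 11 to 6, Delta.
Delta–Zeta: Delta 17–0.
Theta–Gamma: Theta 11–6.
Theta vs Zeta: Zeta wins 9–8.
Gamma vs Zeta: 6+8 = 14 for Gamma, 3 for Zeta — Gamma by 14–3.
Each book has at least one pairwise win (Delta beats Theta; Theta beats Gamma; Gamma beats Zeta; Zeta beats Theta) — no Condorcet loser.

none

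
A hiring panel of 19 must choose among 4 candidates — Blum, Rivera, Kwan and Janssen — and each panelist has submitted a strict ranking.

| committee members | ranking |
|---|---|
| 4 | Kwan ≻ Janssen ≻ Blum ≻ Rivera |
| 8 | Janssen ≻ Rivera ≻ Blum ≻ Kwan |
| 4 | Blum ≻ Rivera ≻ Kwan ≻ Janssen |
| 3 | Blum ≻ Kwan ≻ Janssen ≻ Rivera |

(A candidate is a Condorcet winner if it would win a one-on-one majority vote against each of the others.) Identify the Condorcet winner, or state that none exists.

Pairwise majorities:
Blum vs Rivera: 4+4+3 = 11 for Blum, 8 for Rivera — Blum by 11–8.
Blum vs Kwan: Blum preferred on 8+4+3 = 15 ballots; Blum wins 15–4.
Blum vs Janssen: 7 to 12, Janssen.
Rivera vs Kwan: Rivera preferred on 8+4 = 12 ballots; Rivera wins 12–7.
Rivera vs Janssen: 4 to 15, Janssen.
Kwan vs Janssen: Kwan is ranked higher on 4+4+3 = 11 ballots, Janssen on 8. Kwan wins 11–8.
Every candidate loses at least once (Blum loses to Janssen; Rivera loses to Blum; Kwan loses to Blum; Janssen loses to Kwan). The majority relation contains the cycle Blum beats Kwan beats Janssen beats Blum, so there is no Condorcet winner.

none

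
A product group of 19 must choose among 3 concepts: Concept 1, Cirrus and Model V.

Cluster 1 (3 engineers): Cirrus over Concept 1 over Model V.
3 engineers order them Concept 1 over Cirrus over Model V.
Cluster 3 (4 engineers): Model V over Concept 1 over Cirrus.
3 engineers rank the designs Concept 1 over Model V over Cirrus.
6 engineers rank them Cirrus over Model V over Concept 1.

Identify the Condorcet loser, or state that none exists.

none

Pairwise majorities:
Concept 1 vs Cirrus: Concept 1 is ranked higher on 3+4+3 = 10 ballots, Cirrus on 9. Concept 1 wins 10–9.
Concept 1 vs Model V: Concept 1 preferred on 3+3+3 = 9 ballots; Model V wins 10–9.
Cirrus vs Model V: Cirrus preferred on 3+3+6 = 12 ballots; Cirrus wins 12–7.
No design is winless: Concept 1 beats Cirrus; Cirrus beats Model V; Model V beats Concept 1. There is no Condorcet loser.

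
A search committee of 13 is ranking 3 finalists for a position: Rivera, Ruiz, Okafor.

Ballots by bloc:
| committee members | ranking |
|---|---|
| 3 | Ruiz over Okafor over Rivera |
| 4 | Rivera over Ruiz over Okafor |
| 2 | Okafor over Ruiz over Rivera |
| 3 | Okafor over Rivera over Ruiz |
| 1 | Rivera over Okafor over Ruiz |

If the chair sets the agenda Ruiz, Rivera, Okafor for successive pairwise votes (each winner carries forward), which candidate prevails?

Okafor

Round 1: Ruiz vs Rivera — 5–8, Rivera advances.
Round 2: Rivera vs Okafor — 5–8, Okafor advances.
The agenda winner is Okafor.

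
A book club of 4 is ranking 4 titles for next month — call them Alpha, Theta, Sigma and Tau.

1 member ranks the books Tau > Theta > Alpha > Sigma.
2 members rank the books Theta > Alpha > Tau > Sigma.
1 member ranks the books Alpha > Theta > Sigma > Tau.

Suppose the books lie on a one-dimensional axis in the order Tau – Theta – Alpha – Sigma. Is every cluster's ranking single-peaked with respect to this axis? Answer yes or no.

yes

Axis positions: Tau=1, Theta=2, Alpha=3, Sigma=4.
Cluster 1 (peak Tau at position 1): ranking walks positions 1-2-3-4, expanding outward from the peak — single-peaked.
Cluster 2 (peak Theta at position 2): ranking walks positions 2-3-1-4, expanding outward from the peak — single-peaked.
Cluster 3 (peak Alpha at position 3): ranking walks positions 3-2-4-1, expanding outward from the peak — single-peaked.
Every ranking is single-peaked on this axis.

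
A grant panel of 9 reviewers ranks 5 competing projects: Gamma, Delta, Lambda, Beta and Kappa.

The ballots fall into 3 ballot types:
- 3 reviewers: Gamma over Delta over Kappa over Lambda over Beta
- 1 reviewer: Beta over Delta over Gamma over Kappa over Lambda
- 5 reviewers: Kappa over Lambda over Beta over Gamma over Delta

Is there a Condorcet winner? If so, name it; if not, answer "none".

Kappa

Check each pair by majority over 9 ballots:
Gamma vs Delta: 3+5 = 8 for Gamma, 1 for Delta — Gamma by 8–1.
Gamma vs Lambda: 3+1 = 4 for Gamma, 5 for Lambda — Lambda by 5–4.
Gamma vs Beta: Gamma preferred on 3 ballots; Beta wins 6–3.
Gamma vs Kappa: Gamma is ranked higher on 3+1 = 4 ballots, Kappa on 5. Kappa wins 5–4.
Delta vs Lambda: Delta preferred on 3+1 = 4 ballots; Lambda wins 5–4.
Delta vs Beta: 3 to 6, Beta.
Delta vs Kappa: 4 to 5, Kappa.
Lambda vs Beta: Lambda preferred on 3+5 = 8 ballots; Lambda wins 8–1.
Lambda vs Kappa: Lambda preferred on 0 ballots; Kappa wins 9–0.
Beta vs Kappa: 1 for Beta, 8 for Kappa — Kappa by 8–1.
Kappa wins every pairwise contest, so Kappa is the Condorcet winner.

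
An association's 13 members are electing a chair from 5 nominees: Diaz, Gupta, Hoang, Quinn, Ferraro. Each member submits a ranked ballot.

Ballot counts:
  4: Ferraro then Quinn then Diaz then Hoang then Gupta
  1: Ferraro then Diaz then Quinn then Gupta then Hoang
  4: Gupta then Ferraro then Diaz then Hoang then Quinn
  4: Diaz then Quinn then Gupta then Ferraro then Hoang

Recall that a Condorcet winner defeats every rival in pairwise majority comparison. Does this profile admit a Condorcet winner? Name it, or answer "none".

none

Pairwise majorities:
Diaz vs Gupta: Diaz, 9–4.
Diaz vs Hoang: 4+1+4+4 = 13 for Diaz, 0 for Hoang — Diaz by 13–0.
Diaz vs Quinn: 9 to 4, Diaz.
Diaz vs Ferraro: 4 for Diaz, 9 for Ferraro — Ferraro by 9–4.
Gupta vs Hoang: Gupta wins 9–4.
Gupta vs Quinn: Quinn, 9–4.
Gupta vs Ferraro: Gupta, 8–5.
Hoang–Quinn: Quinn 9–4.
Hoang vs Ferraro: Ferraro wins 13–0.
Quinn–Ferraro: Ferraro 9–4.
Every candidate loses at least once (Diaz loses to Ferraro; Gupta loses to Diaz; Hoang loses to Diaz; Quinn loses to Diaz; Ferraro loses to Gupta). The majority relation contains the cycle Diaz → Gupta → Ferraro → Diaz, so there is no Condorcet winner.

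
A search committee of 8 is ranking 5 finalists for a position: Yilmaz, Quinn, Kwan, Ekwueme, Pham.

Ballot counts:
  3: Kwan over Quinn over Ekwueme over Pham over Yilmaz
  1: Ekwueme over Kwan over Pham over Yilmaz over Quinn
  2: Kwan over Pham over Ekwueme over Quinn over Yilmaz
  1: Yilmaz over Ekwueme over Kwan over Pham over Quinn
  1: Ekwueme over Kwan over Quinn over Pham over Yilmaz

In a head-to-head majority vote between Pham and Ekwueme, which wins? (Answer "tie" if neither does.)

Ballots ranking Pham above Ekwueme: 2.
Ballots ranking Ekwueme above Pham: 8 − 2 = 6.
Ekwueme wins the head-to-head 6–2.

Ekwueme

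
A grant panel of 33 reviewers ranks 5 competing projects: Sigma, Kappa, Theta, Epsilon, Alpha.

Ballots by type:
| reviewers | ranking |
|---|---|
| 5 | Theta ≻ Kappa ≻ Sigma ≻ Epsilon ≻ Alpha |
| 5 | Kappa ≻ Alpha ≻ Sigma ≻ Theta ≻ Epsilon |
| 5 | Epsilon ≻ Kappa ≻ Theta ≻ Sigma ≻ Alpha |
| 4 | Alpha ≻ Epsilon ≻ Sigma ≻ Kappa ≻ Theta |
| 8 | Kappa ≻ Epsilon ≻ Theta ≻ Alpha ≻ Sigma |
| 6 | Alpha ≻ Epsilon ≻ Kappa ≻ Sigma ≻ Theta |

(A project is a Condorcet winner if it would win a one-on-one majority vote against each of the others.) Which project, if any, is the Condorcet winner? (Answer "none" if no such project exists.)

Kappa

Head-to-head results (33 reviewers):
Sigma vs Kappa: 4 for Sigma, 29 for Kappa — Kappa by 29–4.
Sigma–Theta: Theta 18–15.
Sigma vs Epsilon: 10 to 23, Epsilon.
Sigma vs Alpha: 10 to 23, Alpha.
Kappa vs Theta: 28 to 5, Kappa.
Kappa vs Epsilon: 5+5+8 = 18 for Kappa, 15 for Epsilon — Kappa by 18–15.
Kappa–Alpha: Kappa 23–10.
Theta vs Epsilon: 5+5 = 10 for Theta, 23 for Epsilon — Epsilon by 23–10.
Theta vs Alpha: Theta preferred on 5+5+8 = 18 ballots; Theta wins 18–15.
Epsilon vs Alpha: Epsilon wins 18–15.
Kappa beats each of Sigma, Theta, Epsilon, Alpha — Kappa is the Condorcet winner.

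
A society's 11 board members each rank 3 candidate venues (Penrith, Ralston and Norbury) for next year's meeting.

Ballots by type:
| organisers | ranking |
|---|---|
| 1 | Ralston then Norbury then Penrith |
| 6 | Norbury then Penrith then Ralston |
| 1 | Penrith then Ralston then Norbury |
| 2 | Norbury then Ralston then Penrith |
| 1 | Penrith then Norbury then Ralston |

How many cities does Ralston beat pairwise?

Ralston against each rival (11 organisers):
Ralston vs Penrith: Penrith, 8–3.
Ralston–Norbury: Norbury 9–2.
Ralston beats no one; loses to Penrith, Norbury — 0 pairwise wins.

0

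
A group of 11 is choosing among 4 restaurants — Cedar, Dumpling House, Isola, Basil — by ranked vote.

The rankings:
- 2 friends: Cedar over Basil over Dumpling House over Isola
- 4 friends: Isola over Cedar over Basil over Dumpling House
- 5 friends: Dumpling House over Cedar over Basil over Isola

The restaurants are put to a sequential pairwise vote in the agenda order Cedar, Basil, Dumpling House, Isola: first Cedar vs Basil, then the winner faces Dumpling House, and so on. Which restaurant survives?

Cedar

Round 1: Cedar vs Basil — 11–0, Cedar advances.
Round 2: Cedar vs Dumpling House — 6–5, Cedar advances.
Round 3: Cedar vs Isola — 7–4, Cedar advances.
The agenda winner is Cedar.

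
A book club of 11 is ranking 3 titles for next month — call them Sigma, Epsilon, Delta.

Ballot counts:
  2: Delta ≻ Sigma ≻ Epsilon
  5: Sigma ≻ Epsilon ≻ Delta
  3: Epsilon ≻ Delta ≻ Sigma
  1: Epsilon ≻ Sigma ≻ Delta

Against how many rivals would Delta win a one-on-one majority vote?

Delta against each rival (11 members):
Delta–Sigma: Sigma 6–5.
Delta vs Epsilon: 2 for Delta, 9 for Epsilon — Epsilon by 9–2.
Delta beats no one; loses to Sigma, Epsilon — 0 pairwise wins.

0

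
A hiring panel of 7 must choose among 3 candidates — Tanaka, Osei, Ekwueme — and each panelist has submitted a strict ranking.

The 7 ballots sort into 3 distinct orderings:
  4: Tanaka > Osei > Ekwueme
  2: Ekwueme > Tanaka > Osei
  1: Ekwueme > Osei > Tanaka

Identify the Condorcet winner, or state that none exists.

Head-to-head results (7 committee members):
Tanaka vs Osei: Tanaka wins 6–1.
Tanaka–Ekwueme: Tanaka 4–3.
Osei vs Ekwueme: Osei, 4–3.
Tanaka beats each of Osei, Ekwueme — Tanaka is the Condorcet winner.

Tanaka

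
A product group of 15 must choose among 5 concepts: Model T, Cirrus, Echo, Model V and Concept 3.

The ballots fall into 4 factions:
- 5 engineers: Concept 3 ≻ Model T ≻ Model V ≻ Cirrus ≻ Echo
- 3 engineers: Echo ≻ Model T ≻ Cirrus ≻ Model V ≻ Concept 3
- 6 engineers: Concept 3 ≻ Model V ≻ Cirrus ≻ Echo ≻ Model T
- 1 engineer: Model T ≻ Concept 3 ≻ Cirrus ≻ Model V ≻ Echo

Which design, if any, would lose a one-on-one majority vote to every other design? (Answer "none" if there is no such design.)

Head-to-head results (15 engineers):
Model T vs Cirrus: Model T preferred on 5+3+1 = 9 ballots; Model T wins 9–6.
Model T vs Echo: 5+1 = 6 for Model T, 9 for Echo — Echo by 9–6.
Model T vs Model V: Model T wins 9–6.
Model T vs Concept 3: 3+1 = 4 for Model T, 11 for Concept 3 — Concept 3 by 11–4.
Cirrus vs Echo: 5+6+1 = 12 for Cirrus, 3 for Echo — Cirrus by 12–3.
Cirrus vs Model V: Cirrus is ranked higher on 3+1 = 4 ballots, Model V on 11. Model V wins 11–4.
Cirrus–Concept 3: Concept 3 12–3.
Echo vs Model V: Echo is ranked higher on 3 ballots, Model V on 12. Model V wins 12–3.
Echo vs Concept 3: 3 for Echo, 12 for Concept 3 — Concept 3 by 12–3.
Model V vs Concept 3: Model V is ranked higher on 3 ballots, Concept 3 on 12. Concept 3 wins 12–3.
Each design has at least one pairwise win (Model T beats Cirrus; Cirrus beats Echo; Echo beats Model T; Model V beats Cirrus; Concept 3 beats Model T) — no Condorcet loser.

none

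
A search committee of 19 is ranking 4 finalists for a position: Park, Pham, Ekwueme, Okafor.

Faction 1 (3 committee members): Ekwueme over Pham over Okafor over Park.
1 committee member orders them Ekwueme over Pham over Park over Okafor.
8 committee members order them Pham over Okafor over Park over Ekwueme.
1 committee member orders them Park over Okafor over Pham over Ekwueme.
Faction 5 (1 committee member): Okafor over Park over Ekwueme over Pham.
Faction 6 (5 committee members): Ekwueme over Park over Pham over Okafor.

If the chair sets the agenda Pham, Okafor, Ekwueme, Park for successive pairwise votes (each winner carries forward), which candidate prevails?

Park

Round 1: Pham vs Okafor — 17–2, Pham advances.
Round 2: Pham vs Ekwueme — 9–10, Ekwueme advances.
Round 3: Ekwueme vs Park — 9–10, Park advances.
Park survives the agenda.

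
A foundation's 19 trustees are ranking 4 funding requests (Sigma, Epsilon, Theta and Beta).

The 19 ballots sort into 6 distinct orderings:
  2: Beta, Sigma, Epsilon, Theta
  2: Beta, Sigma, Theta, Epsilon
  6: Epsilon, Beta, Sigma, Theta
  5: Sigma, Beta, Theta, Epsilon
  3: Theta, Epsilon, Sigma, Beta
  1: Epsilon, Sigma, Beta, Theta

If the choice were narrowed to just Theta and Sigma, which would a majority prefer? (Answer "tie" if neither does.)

Sigma

Ballots ranking Theta above Sigma: 3.
Ballots ranking Sigma above Theta: 19 − 3 = 16.
Sigma wins the head-to-head 16–3.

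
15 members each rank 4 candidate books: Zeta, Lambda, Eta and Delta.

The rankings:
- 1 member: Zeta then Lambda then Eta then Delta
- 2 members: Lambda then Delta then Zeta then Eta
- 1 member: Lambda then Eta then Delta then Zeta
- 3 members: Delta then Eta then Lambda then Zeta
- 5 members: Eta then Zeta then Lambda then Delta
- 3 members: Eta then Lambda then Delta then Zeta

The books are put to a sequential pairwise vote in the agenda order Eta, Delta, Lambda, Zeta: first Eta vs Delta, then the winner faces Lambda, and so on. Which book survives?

Round 1: Eta vs Delta — 10–5, Eta advances.
Round 2: Eta vs Lambda — 11–4, Eta advances.
Round 3: Eta vs Zeta — 12–3, Eta advances.
The agenda winner is Eta.

Eta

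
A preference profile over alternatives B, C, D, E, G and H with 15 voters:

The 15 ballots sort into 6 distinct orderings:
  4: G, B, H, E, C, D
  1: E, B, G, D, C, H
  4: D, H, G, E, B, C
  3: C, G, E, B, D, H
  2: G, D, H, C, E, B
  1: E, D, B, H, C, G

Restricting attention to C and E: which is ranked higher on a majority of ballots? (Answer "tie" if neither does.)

Ballots ranking C above E: 3 + 2 = 5.
Ballots ranking E above C: 15 − 5 = 10.
E wins the head-to-head 10–5.

E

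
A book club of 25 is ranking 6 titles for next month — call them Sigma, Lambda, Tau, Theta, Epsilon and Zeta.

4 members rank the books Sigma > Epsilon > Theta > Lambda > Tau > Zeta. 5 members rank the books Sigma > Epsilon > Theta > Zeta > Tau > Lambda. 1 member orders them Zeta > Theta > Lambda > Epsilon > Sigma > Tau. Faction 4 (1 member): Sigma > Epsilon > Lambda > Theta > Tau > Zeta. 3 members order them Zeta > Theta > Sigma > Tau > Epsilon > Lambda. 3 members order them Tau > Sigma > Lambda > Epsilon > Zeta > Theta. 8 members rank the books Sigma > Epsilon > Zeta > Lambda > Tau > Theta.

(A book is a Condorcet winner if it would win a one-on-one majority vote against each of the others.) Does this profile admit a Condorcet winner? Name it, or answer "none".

Pairwise majorities:
Sigma vs Lambda: Sigma, 24–1.
Sigma–Tau: Sigma 22–3.
Sigma vs Theta: Sigma wins 21–4.
Sigma–Epsilon: Sigma 24–1.
Sigma–Zeta: Sigma 21–4.
Lambda vs Tau: Lambda wins 14–11.
Lambda–Theta: Theta 13–12.
Lambda vs Epsilon: Epsilon, 21–4.
Lambda vs Zeta: Zeta, 17–8.
Tau vs Theta: Theta wins 14–11.
Tau vs Epsilon: Epsilon wins 19–6.
Tau vs Zeta: Zeta, 17–8.
Theta–Epsilon: Epsilon 21–4.
Theta–Zeta: Zeta 15–10.
Epsilon–Zeta: Epsilon 21–4.
Sigma defeats every rival head-to-head and is the Condorcet winner.

Sigma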